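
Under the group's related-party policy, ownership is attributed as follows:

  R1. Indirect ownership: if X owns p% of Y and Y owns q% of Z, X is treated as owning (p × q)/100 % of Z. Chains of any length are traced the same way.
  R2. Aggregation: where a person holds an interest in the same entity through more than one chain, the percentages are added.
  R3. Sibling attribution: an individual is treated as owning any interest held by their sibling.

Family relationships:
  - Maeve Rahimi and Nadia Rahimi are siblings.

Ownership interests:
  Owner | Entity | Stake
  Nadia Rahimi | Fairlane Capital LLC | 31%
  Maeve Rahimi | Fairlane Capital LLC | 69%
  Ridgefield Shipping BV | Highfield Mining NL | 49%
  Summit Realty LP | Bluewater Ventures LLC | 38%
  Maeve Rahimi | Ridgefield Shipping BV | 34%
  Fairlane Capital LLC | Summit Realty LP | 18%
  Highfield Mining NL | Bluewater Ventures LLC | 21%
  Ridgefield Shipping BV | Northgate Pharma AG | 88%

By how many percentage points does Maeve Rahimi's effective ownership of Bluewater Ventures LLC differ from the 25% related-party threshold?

By sibling attribution (R3), Maeve Rahimi is treated as also owning Nadia Rahimi's interest in Fairlane Capital LLC, giving 69% + 31% = 100%.
Chain via Ridgefield Shipping BV → Highfield Mining NL (R1): 34% × 49% × 21% = 3.4986% of Bluewater Ventures LLC.
Chain via Fairlane Capital LLC → Summit Realty LP (R1): 100% × 18% × 38% = 6.84% of Bluewater Ventures LLC.
Aggregating (R2): 3.4986% + 6.84% = 10.3386%.
10.3386% falls short of the 25% threshold by 14.6614 percentage points.

14.6614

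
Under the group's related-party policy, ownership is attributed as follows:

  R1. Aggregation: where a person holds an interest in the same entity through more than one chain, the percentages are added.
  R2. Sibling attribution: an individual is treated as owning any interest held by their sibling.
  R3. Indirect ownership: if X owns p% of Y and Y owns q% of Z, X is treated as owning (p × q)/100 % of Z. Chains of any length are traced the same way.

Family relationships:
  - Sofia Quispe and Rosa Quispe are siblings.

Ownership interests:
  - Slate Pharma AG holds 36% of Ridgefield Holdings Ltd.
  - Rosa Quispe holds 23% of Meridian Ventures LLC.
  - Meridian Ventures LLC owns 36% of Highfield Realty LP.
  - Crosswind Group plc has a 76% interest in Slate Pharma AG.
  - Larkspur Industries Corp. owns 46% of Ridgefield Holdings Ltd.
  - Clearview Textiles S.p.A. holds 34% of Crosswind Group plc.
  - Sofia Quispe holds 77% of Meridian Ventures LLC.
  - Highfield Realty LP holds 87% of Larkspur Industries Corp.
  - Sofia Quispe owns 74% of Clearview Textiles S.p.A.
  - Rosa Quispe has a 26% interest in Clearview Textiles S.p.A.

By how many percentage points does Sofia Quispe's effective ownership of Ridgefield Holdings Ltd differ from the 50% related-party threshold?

26.2904

By sibling attribution (R2), Sofia Quispe is treated as also owning Rosa Quispe's interest in Meridian Ventures LLC, giving 77% + 23% = 100%.
By sibling attribution (R2), Sofia Quispe is treated as also owning Rosa Quispe's interest in Clearview Textiles S.p.A, giving 74% + 26% = 100%.
Chain via Meridian Ventures LLC → Highfield Realty LP → Larkspur Industries Corp. (R3): 100% × 36% × 87% × 46% = 14.4072% of Ridgefield Holdings Ltd.
Chain via Clearview Textiles S.p.A. → Crosswind Group plc → Slate Pharma AG (R3): 100% × 34% × 76% × 36% = 9.3024% of Ridgefield Holdings Ltd.
Aggregating (R1): 14.4072% + 9.3024% = 23.7096%.
23.7096% falls short of the 50% threshold by 26.2904 percentage points.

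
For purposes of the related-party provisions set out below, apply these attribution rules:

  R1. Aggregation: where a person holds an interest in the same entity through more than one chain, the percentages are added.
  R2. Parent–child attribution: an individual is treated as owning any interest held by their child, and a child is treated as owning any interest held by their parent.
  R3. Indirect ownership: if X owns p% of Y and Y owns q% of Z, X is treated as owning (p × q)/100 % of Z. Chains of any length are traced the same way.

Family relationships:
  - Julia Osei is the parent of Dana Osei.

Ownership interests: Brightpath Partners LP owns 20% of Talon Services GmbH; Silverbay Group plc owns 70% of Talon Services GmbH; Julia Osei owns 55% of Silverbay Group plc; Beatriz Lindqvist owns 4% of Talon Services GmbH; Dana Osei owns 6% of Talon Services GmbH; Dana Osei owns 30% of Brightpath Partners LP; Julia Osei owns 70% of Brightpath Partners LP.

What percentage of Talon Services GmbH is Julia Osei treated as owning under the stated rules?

By parent–child attribution (R2), Julia Osei is treated as also owning Dana Osei's interest in Brightpath Partners LP, giving 70% + 30% = 100%.
By parent–child attribution (R2), Julia Osei is treated as owning Dana Osei's 6% interest in Talon Services GmbH.
Chain via Silverbay Group plc (R3): 55% × 70% = 38.5% of Talon Services GmbH.
Chain via Brightpath Partners LP (R3): 100% × 20% = 20% of Talon Services GmbH.
Direct interest in Talon Services GmbH: 6%.
Aggregating (R1): 38.5% + 20% + 6% = 64.5%.

64.5%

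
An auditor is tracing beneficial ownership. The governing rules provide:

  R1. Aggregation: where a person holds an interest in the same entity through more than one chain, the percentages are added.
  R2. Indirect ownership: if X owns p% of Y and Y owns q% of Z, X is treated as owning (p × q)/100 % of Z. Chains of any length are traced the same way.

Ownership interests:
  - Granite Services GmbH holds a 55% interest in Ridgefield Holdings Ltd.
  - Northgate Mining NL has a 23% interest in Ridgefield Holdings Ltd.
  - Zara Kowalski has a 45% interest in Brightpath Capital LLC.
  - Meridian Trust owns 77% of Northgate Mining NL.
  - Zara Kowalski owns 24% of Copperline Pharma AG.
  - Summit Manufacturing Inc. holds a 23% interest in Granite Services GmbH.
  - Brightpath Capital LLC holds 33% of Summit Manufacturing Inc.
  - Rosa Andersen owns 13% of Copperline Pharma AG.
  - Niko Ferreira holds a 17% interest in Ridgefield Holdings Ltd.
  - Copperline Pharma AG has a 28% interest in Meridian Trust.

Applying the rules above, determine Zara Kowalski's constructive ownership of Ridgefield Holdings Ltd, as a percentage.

3.068637%

Chain via Brightpath Capital LLC → Summit Manufacturing Inc. → Granite Services GmbH (R2): 45% × 33% × 23% × 55% = 1.878525% of Ridgefield Holdings Ltd.
Chain via Copperline Pharma AG → Meridian Trust → Northgate Mining NL (R2): 24% × 28% × 77% × 23% = 1.190112% of Ridgefield Holdings Ltd.
Aggregating (R1): 1.878525% + 1.190112% = 3.068637%.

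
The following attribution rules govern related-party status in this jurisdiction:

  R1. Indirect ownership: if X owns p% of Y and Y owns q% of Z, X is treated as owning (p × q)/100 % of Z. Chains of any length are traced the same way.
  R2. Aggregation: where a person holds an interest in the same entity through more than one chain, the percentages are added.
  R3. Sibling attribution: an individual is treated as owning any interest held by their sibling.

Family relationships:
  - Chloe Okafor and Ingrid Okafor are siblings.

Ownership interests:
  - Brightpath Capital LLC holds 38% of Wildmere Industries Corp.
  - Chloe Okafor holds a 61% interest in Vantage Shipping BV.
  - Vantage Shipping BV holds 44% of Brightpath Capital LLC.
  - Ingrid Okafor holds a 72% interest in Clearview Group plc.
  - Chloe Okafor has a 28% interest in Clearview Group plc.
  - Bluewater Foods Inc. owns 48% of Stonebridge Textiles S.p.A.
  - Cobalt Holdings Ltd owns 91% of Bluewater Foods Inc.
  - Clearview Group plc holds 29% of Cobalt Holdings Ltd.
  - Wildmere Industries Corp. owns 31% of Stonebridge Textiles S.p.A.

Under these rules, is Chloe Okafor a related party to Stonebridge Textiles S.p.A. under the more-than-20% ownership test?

By sibling attribution (R3), Chloe Okafor is treated as also owning Ingrid Okafor's interest in Clearview Group plc, giving 28% + 72% = 100%.
Chain via Vantage Shipping BV → Brightpath Capital LLC → Wildmere Industries Corp. (R1): 61% × 44% × 38% × 31% = 3.161752% of Stonebridge Textiles S.p.A.
Chain via Clearview Group plc → Cobalt Holdings Ltd → Bluewater Foods Inc. (R1): 100% × 29% × 91% × 48% = 12.6672% of Stonebridge Textiles S.p.A.
Aggregating (R2): 3.161752% + 12.6672% = 15.828952%.
15.828952% does not exceed the 20% threshold, so Chloe is not a related party to Stonebridge Textiles S.p.A.

No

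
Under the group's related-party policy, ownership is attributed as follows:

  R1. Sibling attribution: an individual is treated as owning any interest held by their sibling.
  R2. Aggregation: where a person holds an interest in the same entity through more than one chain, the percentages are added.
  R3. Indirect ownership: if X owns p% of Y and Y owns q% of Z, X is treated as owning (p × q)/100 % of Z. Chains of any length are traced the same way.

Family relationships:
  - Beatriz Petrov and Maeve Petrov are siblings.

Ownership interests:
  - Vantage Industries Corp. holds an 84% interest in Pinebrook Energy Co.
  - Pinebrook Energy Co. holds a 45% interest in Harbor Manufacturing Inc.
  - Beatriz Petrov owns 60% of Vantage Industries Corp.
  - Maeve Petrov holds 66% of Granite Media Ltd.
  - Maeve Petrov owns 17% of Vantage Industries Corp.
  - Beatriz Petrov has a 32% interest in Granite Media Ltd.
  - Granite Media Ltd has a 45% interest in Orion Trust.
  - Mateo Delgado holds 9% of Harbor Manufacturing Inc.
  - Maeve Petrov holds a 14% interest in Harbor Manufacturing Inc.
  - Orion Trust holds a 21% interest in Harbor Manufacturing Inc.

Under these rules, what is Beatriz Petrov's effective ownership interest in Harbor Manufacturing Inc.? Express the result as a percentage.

By sibling attribution (R1), Beatriz Petrov is treated as also owning Maeve Petrov's interest in Granite Media Ltd, giving 32% + 66% = 98%.
By sibling attribution (R1), Beatriz Petrov is treated as also owning Maeve Petrov's interest in Vantage Industries Corp, giving 60% + 17% = 77%.
By sibling attribution (R1), Beatriz Petrov is treated as owning Maeve Petrov's 14% interest in Harbor Manufacturing Inc.
Chain via Granite Media Ltd → Orion Trust (R3): 98% × 45% × 21% = 9.261% of Harbor Manufacturing Inc.
Chain via Vantage Industries Corp. → Pinebrook Energy Co. (R3): 77% × 84% × 45% = 29.106% of Harbor Manufacturing Inc.
Direct interest in Harbor Manufacturing Inc: 14%.
Aggregating (R2): 9.261% + 29.106% + 14% = 52.367%.

52.367%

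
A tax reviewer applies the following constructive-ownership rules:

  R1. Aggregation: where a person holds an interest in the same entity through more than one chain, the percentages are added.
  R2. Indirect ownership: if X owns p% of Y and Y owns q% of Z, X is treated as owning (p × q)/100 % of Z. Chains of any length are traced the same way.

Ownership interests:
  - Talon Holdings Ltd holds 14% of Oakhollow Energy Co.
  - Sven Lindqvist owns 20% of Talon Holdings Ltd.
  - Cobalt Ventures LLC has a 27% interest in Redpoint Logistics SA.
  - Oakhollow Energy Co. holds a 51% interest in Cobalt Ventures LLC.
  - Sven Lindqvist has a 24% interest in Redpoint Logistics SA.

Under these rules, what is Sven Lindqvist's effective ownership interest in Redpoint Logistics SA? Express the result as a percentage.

24.38556%

Chain via Talon Holdings Ltd → Oakhollow Energy Co. → Cobalt Ventures LLC (R2): 20% × 14% × 51% × 27% = 0.38556% of Redpoint Logistics SA.
Direct interest in Redpoint Logistics SA: 24%.
Aggregating (R1): 0.38556% + 24% = 24.38556%.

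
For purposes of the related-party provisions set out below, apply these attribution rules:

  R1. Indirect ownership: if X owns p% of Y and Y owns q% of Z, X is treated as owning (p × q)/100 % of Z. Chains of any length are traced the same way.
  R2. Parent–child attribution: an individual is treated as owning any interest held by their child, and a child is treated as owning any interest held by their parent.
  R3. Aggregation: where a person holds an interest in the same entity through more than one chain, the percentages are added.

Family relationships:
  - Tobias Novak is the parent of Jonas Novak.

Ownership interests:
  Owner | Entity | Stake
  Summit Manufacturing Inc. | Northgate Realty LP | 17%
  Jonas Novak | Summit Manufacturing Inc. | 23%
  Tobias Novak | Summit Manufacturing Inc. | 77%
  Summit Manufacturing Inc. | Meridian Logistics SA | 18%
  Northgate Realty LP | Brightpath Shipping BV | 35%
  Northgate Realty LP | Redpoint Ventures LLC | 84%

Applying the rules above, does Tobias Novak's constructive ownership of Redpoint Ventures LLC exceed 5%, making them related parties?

By parent–child attribution (R2), Tobias Novak is treated as also owning Jonas Novak's interest in Summit Manufacturing Inc, giving 77% + 23% = 100%.
Chain via Summit Manufacturing Inc. → Northgate Realty LP (R1): 100% × 17% × 84% = 14.28% of Redpoint Ventures LLC.
14.28% exceeds the 5% threshold, so Tobias is a related party to Redpoint Ventures LLC.

Yes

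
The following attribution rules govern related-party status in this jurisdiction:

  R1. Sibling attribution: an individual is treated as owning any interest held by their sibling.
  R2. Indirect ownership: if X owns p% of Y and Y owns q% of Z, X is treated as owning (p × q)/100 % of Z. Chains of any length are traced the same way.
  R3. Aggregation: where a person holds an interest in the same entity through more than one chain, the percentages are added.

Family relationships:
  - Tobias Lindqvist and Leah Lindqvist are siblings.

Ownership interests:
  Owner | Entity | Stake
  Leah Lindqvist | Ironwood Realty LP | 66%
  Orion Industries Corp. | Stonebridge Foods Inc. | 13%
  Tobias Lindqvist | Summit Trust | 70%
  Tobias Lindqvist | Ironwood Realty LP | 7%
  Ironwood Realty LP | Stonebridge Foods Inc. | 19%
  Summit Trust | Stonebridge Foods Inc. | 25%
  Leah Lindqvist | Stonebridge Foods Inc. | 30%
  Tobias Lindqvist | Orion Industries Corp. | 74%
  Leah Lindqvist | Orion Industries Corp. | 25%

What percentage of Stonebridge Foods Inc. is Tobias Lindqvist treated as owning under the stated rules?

By sibling attribution (R1), Tobias Lindqvist is treated as also owning Leah Lindqvist's interest in Ironwood Realty LP, giving 7% + 66% = 73%.
By sibling attribution (R1), Tobias Lindqvist is treated as also owning Leah Lindqvist's interest in Orion Industries Corp, giving 74% + 25% = 99%.
By sibling attribution (R1), Tobias Lindqvist is treated as owning Leah Lindqvist's 30% interest in Stonebridge Foods Inc.
Chain via Ironwood Realty LP (R2): 73% × 19% = 13.87% of Stonebridge Foods Inc.
Chain via Orion Industries Corp. (R2): 99% × 13% = 12.87% of Stonebridge Foods Inc.
Chain via Summit Trust (R2): 70% × 25% = 17.5% of Stonebridge Foods Inc.
Direct interest in Stonebridge Foods Inc: 30%.
Aggregating (R3): 13.87% + 12.87% + 17.5% + 30% = 74.24%.

74.24%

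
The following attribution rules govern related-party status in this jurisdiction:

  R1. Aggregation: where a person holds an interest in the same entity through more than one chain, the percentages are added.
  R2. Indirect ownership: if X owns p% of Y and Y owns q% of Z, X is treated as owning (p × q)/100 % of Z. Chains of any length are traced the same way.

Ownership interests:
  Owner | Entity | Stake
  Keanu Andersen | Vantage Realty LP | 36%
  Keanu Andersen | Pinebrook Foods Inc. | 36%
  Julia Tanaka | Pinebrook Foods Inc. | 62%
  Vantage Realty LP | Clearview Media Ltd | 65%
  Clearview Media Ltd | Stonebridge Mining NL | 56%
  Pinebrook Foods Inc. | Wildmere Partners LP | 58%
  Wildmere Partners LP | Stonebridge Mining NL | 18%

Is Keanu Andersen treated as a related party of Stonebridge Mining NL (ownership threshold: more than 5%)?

Chain via Pinebrook Foods Inc. → Wildmere Partners LP (R2): 36% × 58% × 18% = 3.7584% of Stonebridge Mining NL.
Chain via Vantage Realty LP → Clearview Media Ltd (R2): 36% × 65% × 56% = 13.104% of Stonebridge Mining NL.
Aggregating (R1): 3.7584% + 13.104% = 16.8624%.
16.8624% exceeds the 5% threshold, so Keanu is a related party to Stonebridge Mining NL.

Yes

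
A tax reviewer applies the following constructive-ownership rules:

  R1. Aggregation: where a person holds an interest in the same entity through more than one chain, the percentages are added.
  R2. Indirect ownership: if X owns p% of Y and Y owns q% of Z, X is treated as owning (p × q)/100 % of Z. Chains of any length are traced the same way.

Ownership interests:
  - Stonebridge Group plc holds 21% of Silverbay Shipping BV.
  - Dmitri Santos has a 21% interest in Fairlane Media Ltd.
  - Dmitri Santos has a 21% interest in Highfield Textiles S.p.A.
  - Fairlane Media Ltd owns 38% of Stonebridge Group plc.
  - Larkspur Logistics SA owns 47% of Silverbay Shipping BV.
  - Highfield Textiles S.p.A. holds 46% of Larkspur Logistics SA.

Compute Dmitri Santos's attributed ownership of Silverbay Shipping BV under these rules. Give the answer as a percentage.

6.216%

Chain via Highfield Textiles S.p.A. → Larkspur Logistics SA (R2): 21% × 46% × 47% = 4.5402% of Silverbay Shipping BV.
Chain via Fairlane Media Ltd → Stonebridge Group plc (R2): 21% × 38% × 21% = 1.6758% of Silverbay Shipping BV.
Aggregating (R1): 4.5402% + 1.6758% = 6.216%.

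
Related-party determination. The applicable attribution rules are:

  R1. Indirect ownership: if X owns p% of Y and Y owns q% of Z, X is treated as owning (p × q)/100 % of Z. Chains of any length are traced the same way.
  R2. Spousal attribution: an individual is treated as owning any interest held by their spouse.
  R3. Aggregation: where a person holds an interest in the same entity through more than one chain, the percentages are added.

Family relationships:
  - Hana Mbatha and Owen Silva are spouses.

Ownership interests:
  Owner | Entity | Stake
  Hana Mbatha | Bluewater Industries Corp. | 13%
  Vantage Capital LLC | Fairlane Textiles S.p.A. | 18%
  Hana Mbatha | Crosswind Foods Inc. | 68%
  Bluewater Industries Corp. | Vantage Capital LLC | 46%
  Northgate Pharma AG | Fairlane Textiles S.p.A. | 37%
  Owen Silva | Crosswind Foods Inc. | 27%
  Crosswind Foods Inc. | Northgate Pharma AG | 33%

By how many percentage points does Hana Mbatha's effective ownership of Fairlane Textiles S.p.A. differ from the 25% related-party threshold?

12.3241

By spousal attribution (R2), Hana Mbatha is treated as also owning Owen Silva's interest in Crosswind Foods Inc, giving 68% + 27% = 95%.
Chain via Crosswind Foods Inc. → Northgate Pharma AG (R1): 95% × 33% × 37% = 11.5995% of Fairlane Textiles S.p.A.
Chain via Bluewater Industries Corp. → Vantage Capital LLC (R1): 13% × 46% × 18% = 1.0764% of Fairlane Textiles S.p.A.
Aggregating (R3): 11.5995% + 1.0764% = 12.6759%.
12.6759% falls short of the 25% threshold by 12.3241 percentage points.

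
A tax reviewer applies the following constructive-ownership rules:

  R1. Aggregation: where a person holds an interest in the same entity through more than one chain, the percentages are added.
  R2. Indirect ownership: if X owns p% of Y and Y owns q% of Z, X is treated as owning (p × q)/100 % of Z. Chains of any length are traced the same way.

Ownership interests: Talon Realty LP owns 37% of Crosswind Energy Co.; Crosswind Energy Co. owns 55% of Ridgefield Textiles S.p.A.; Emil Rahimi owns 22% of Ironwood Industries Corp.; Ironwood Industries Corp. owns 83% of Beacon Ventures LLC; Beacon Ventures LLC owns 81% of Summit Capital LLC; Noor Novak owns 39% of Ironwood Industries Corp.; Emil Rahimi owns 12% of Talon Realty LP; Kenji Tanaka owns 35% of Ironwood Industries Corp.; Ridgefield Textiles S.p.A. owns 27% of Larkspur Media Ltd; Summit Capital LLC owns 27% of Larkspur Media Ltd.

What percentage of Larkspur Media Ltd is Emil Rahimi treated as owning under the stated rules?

Chain via Ironwood Industries Corp. → Beacon Ventures LLC → Summit Capital LLC (R2): 22% × 83% × 81% × 27% = 3.993462% of Larkspur Media Ltd.
Chain via Talon Realty LP → Crosswind Energy Co. → Ridgefield Textiles S.p.A. (R2): 12% × 37% × 55% × 27% = 0.65934% of Larkspur Media Ltd.
Aggregating (R1): 3.993462% + 0.65934% = 4.652802%.

4.652802%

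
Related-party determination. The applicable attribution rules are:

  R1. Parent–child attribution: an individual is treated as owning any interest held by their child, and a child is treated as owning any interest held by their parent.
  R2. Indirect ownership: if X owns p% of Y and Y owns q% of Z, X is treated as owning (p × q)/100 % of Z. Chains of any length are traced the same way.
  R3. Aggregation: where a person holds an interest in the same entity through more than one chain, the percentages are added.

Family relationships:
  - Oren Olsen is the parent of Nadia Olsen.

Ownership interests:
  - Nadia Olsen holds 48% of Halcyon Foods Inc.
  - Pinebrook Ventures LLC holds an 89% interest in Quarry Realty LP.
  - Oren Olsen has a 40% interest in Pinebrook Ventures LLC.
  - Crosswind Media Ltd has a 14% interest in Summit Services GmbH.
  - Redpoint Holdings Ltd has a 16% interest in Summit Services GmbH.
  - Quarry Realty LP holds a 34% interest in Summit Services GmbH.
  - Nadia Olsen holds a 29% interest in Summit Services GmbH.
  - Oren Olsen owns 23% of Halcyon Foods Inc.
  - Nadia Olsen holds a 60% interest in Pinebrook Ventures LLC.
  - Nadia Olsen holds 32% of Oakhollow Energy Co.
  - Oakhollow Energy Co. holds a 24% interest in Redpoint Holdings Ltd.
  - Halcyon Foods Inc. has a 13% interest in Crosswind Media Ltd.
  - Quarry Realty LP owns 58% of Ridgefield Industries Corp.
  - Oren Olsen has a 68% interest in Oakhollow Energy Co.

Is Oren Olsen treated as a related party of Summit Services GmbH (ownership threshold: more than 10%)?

By parent–child attribution (R1), Oren Olsen is treated as also owning Nadia Olsen's interest in Oakhollow Energy Co, giving 68% + 32% = 100%.
By parent–child attribution (R1), Oren Olsen is treated as also owning Nadia Olsen's interest in Pinebrook Ventures LLC, giving 40% + 60% = 100%.
By parent–child attribution (R1), Oren Olsen is treated as also owning Nadia Olsen's interest in Halcyon Foods Inc, giving 23% + 48% = 71%.
By parent–child attribution (R1), Oren Olsen is treated as owning Nadia Olsen's 29% interest in Summit Services GmbH.
Chain via Oakhollow Energy Co. → Redpoint Holdings Ltd (R2): 100% × 24% × 16% = 3.84% of Summit Services GmbH.
Chain via Pinebrook Ventures LLC → Quarry Realty LP (R2): 100% × 89% × 34% = 30.26% of Summit Services GmbH.
Chain via Halcyon Foods Inc. → Crosswind Media Ltd (R2): 71% × 13% × 14% = 1.2922% of Summit Services GmbH.
Direct interest in Summit Services GmbH: 29%.
Aggregating (R3): 3.84% + 30.26% + 1.2922% + 29% = 64.3922%.
64.3922% exceeds the 10% threshold, so Oren is a related party to Summit Services GmbH.

Yes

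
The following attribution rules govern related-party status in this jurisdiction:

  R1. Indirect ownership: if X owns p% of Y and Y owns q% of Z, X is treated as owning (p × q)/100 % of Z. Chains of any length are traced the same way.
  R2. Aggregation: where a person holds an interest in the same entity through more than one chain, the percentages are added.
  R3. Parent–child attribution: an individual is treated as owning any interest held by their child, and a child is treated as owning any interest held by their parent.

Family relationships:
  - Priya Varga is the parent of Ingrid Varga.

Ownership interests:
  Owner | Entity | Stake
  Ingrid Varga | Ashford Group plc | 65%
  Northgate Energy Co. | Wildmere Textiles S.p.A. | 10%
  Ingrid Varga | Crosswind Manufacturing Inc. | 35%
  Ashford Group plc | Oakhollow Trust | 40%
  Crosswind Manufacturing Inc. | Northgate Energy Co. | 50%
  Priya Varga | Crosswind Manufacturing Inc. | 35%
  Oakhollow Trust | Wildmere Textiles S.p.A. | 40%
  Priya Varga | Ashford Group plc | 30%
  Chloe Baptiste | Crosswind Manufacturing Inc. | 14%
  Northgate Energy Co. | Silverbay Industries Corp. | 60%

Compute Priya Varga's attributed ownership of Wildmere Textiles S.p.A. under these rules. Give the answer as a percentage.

By parent–child attribution (R3), Priya Varga is treated as also owning Ingrid Varga's interest in Ashford Group plc, giving 30% + 65% = 95%.
By parent–child attribution (R3), Priya Varga is treated as also owning Ingrid Varga's interest in Crosswind Manufacturing Inc, giving 35% + 35% = 70%.
Chain via Ashford Group plc → Oakhollow Trust (R1): 95% × 40% × 40% = 15.2% of Wildmere Textiles S.p.A.
Chain via Crosswind Manufacturing Inc. → Northgate Energy Co. (R1): 70% × 50% × 10% = 3.5% of Wildmere Textiles S.p.A.
Aggregating (R2): 15.2% + 3.5% = 18.7%.

18.7%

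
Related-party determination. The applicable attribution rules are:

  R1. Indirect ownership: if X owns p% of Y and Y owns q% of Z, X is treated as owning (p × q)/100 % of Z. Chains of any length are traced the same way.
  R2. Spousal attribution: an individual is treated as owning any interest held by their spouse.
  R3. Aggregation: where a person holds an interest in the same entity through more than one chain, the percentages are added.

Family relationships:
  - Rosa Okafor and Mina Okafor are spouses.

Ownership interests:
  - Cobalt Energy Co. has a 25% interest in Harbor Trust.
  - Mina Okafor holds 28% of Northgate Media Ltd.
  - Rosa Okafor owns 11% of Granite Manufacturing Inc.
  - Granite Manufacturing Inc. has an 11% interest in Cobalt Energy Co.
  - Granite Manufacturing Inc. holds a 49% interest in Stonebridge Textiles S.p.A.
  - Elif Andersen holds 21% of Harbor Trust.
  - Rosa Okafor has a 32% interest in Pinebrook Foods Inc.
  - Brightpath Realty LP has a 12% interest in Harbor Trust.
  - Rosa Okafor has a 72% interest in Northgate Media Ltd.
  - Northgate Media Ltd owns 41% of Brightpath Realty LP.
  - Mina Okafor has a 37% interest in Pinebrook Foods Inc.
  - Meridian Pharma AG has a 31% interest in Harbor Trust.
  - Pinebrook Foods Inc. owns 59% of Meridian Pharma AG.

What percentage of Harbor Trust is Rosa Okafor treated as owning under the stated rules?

By spousal attribution (R2), Rosa Okafor is treated as also owning Mina Okafor's interest in Pinebrook Foods Inc, giving 32% + 37% = 69%.
By spousal attribution (R2), Rosa Okafor is treated as also owning Mina Okafor's interest in Northgate Media Ltd, giving 72% + 28% = 100%.
Chain via Pinebrook Foods Inc. → Meridian Pharma AG (R1): 69% × 59% × 31% = 12.6201% of Harbor Trust.
Chain via Granite Manufacturing Inc. → Cobalt Energy Co. (R1): 11% × 11% × 25% = 0.3025% of Harbor Trust.
Chain via Northgate Media Ltd → Brightpath Realty LP (R1): 100% × 41% × 12% = 4.92% of Harbor Trust.
Aggregating (R3): 12.6201% + 0.3025% + 4.92% = 17.8426%.

17.8426%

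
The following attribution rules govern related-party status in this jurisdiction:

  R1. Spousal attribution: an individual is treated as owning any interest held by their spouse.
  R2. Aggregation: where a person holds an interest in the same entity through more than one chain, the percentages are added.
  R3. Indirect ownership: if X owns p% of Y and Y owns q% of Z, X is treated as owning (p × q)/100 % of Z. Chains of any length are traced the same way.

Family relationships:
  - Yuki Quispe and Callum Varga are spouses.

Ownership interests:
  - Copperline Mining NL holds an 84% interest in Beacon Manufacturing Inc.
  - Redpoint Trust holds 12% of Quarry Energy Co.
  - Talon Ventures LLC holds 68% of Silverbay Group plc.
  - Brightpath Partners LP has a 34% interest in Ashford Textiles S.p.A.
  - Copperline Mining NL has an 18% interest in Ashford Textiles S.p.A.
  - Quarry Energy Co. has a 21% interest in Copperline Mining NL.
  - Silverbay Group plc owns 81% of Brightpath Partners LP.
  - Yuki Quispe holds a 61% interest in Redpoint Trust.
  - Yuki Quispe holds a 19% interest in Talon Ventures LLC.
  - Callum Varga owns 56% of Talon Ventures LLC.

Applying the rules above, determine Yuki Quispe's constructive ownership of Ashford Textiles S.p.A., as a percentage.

By spousal attribution (R1), Yuki Quispe is treated as also owning Callum Varga's interest in Talon Ventures LLC, giving 19% + 56% = 75%.
Chain via Redpoint Trust → Quarry Energy Co. → Copperline Mining NL (R3): 61% × 12% × 21% × 18% = 0.276696% of Ashford Textiles S.p.A.
Chain via Talon Ventures LLC → Silverbay Group plc → Brightpath Partners LP (R3): 75% × 68% × 81% × 34% = 14.0454% of Ashford Textiles S.p.A.
Aggregating (R2): 0.276696% + 14.0454% = 14.322096%.

14.322096%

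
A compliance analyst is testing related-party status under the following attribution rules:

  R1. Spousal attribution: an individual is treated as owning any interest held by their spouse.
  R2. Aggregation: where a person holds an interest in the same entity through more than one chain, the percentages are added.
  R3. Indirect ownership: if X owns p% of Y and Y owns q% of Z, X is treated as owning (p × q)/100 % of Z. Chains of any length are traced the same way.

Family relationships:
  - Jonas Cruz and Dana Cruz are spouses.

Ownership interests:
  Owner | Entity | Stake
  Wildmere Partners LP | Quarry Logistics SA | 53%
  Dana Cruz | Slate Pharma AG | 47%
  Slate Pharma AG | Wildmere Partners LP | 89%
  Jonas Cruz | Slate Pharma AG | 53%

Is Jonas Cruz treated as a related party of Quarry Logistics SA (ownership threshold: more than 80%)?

By spousal attribution (R1), Jonas Cruz is treated as also owning Dana Cruz's interest in Slate Pharma AG, giving 53% + 47% = 100%.
Chain via Slate Pharma AG → Wildmere Partners LP (R3): 100% × 89% × 53% = 47.17% of Quarry Logistics SA.
47.17% does not exceed the 80% threshold, so Jonas is not a related party to Quarry Logistics SA.

No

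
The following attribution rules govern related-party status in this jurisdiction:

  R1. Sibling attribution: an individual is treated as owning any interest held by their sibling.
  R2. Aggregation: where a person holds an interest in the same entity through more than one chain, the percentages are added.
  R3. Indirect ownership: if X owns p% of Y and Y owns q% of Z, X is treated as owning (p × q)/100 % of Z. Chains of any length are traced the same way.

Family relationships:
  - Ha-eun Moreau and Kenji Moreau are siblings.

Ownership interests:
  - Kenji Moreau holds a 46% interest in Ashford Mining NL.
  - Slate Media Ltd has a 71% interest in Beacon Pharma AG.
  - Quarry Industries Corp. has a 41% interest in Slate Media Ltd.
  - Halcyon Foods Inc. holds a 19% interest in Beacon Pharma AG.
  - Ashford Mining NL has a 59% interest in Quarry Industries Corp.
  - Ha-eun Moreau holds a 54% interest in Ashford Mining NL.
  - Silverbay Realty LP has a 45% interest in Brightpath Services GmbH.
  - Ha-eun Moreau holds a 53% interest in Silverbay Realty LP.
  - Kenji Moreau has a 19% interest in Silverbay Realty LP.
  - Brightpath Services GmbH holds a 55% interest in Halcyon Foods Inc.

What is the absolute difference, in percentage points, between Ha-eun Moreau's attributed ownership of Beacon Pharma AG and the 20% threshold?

By sibling attribution (R1), Ha-eun Moreau is treated as also owning Kenji Moreau's interest in Ashford Mining NL, giving 54% + 46% = 100%.
By sibling attribution (R1), Ha-eun Moreau is treated as also owning Kenji Moreau's interest in Silverbay Realty LP, giving 53% + 19% = 72%.
Chain via Ashford Mining NL → Quarry Industries Corp. → Slate Media Ltd (R3): 100% × 59% × 41% × 71% = 17.1749% of Beacon Pharma AG.
Chain via Silverbay Realty LP → Brightpath Services GmbH → Halcyon Foods Inc. (R3): 72% × 45% × 55% × 19% = 3.3858% of Beacon Pharma AG.
Aggregating (R2): 17.1749% + 3.3858% = 20.5607%.
20.5607% exceeds the 20% threshold by 0.5607 percentage points.

0.5607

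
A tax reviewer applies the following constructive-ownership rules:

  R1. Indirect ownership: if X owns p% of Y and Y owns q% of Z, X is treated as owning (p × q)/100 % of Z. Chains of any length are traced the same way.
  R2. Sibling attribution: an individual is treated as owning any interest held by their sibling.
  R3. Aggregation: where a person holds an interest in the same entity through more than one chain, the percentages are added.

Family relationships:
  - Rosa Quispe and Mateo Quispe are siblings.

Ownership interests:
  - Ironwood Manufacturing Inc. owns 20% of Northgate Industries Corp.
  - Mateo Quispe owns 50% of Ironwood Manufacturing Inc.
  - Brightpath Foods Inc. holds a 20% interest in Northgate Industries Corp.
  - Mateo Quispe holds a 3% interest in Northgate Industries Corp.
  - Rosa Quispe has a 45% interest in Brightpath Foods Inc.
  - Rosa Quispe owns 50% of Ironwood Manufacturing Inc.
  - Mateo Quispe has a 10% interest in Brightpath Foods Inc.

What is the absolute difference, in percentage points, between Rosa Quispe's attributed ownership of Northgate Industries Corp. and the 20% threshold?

By sibling attribution (R2), Rosa Quispe is treated as also owning Mateo Quispe's interest in Brightpath Foods Inc, giving 45% + 10% = 55%.
By sibling attribution (R2), Rosa Quispe is treated as also owning Mateo Quispe's interest in Ironwood Manufacturing Inc, giving 50% + 50% = 100%.
By sibling attribution (R2), Rosa Quispe is treated as owning Mateo Quispe's 3% interest in Northgate Industries Corp.
Chain via Brightpath Foods Inc. (R1): 55% × 20% = 11% of Northgate Industries Corp.
Chain via Ironwood Manufacturing Inc. (R1): 100% × 20% = 20% of Northgate Industries Corp.
Direct interest in Northgate Industries Corp: 3%.
Aggregating (R3): 11% + 20% + 3% = 34%.
34% exceeds the 20% threshold by 14 percentage points.

14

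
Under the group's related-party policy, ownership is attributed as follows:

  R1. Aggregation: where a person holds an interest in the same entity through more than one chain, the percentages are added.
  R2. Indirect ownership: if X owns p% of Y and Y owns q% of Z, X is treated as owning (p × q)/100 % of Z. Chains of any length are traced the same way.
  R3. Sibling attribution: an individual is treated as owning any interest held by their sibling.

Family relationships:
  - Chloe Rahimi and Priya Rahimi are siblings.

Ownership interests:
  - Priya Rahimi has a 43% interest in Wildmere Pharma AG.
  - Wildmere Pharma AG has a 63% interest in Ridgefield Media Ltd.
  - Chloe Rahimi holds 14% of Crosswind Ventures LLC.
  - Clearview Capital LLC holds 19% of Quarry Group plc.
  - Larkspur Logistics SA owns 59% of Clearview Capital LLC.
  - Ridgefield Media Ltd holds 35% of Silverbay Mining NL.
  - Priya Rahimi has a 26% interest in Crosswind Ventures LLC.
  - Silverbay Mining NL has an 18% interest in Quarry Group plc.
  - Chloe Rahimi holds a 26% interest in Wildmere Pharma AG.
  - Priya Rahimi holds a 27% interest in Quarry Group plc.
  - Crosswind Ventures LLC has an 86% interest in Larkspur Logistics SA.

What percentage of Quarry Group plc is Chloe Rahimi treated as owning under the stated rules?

33.59485%

By sibling attribution (R3), Chloe Rahimi is treated as also owning Priya Rahimi's interest in Crosswind Ventures LLC, giving 14% + 26% = 40%.
By sibling attribution (R3), Chloe Rahimi is treated as also owning Priya Rahimi's interest in Wildmere Pharma AG, giving 26% + 43% = 69%.
By sibling attribution (R3), Chloe Rahimi is treated as owning Priya Rahimi's 27% interest in Quarry Group plc.
Chain via Crosswind Ventures LLC → Larkspur Logistics SA → Clearview Capital LLC (R2): 40% × 86% × 59% × 19% = 3.85624% of Quarry Group plc.
Chain via Wildmere Pharma AG → Ridgefield Media Ltd → Silverbay Mining NL (R2): 69% × 63% × 35% × 18% = 2.73861% of Quarry Group plc.
Direct interest in Quarry Group plc: 27%.
Aggregating (R1): 3.85624% + 2.73861% + 27% = 33.59485%.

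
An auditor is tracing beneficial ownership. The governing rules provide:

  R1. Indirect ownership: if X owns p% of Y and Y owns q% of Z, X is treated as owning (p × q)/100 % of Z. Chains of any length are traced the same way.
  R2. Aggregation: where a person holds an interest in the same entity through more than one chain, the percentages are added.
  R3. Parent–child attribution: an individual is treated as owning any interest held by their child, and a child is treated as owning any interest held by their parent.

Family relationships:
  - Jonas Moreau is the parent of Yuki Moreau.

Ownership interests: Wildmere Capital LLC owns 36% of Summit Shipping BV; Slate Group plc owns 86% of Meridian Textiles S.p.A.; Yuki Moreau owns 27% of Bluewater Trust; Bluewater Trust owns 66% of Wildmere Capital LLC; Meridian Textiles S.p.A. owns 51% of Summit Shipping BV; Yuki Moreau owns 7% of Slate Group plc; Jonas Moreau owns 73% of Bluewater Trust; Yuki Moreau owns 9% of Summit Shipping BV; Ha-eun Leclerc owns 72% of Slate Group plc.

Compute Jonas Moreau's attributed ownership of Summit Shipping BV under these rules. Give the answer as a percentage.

35.8302%

By parent–child attribution (R3), Jonas Moreau is treated as also owning Yuki Moreau's interest in Bluewater Trust, giving 73% + 27% = 100%.
By parent–child attribution (R3), Jonas Moreau is treated as owning Yuki Moreau's 7% interest in Slate Group plc.
By parent–child attribution (R3), Jonas Moreau is treated as owning Yuki Moreau's 9% interest in Summit Shipping BV.
Chain via Bluewater Trust → Wildmere Capital LLC (R1): 100% × 66% × 36% = 23.76% of Summit Shipping BV.
Chain via Slate Group plc → Meridian Textiles S.p.A. (R1): 7% × 86% × 51% = 3.0702% of Summit Shipping BV.
Direct interest in Summit Shipping BV: 9%.
Aggregating (R2): 23.76% + 3.0702% + 9% = 35.8302%.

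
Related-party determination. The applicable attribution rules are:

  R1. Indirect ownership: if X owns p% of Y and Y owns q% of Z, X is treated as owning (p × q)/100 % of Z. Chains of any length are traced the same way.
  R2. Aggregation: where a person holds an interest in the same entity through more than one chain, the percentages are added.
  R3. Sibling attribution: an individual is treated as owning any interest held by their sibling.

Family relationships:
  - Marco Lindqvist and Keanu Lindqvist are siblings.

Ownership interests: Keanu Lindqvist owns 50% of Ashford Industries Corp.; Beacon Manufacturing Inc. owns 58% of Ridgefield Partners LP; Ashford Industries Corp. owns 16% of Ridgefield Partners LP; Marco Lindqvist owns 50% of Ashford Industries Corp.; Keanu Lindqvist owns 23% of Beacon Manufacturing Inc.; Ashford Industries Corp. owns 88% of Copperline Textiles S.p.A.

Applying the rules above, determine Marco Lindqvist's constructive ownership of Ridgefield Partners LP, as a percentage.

By sibling attribution (R3), Marco Lindqvist is treated as also owning Keanu Lindqvist's interest in Ashford Industries Corp, giving 50% + 50% = 100%.
By sibling attribution (R3), Marco Lindqvist is treated as owning Keanu Lindqvist's 23% interest in Beacon Manufacturing Inc.
Chain via Ashford Industries Corp. (R1): 100% × 16% = 16% of Ridgefield Partners LP.
Chain via Beacon Manufacturing Inc. (R1): 23% × 58% = 13.34% of Ridgefield Partners LP.
Aggregating (R2): 16% + 13.34% = 29.34%.

29.34%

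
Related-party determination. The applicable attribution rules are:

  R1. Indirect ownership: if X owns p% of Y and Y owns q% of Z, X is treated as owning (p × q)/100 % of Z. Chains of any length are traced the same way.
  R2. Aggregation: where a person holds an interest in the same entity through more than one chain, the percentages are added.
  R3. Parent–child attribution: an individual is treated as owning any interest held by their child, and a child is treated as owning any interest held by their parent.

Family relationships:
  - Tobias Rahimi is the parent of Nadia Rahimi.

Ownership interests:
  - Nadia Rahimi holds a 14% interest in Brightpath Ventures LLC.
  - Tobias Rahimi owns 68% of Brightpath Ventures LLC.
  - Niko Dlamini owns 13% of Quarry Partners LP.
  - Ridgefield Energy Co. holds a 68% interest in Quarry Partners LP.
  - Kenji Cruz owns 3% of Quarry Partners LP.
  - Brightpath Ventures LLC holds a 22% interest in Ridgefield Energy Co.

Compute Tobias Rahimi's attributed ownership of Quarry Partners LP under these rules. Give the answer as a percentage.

By parent–child attribution (R3), Tobias Rahimi is treated as also owning Nadia Rahimi's interest in Brightpath Ventures LLC, giving 68% + 14% = 82%.
Chain via Brightpath Ventures LLC → Ridgefield Energy Co. (R1): 82% × 22% × 68% = 12.2672% of Quarry Partners LP.

12.2672%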